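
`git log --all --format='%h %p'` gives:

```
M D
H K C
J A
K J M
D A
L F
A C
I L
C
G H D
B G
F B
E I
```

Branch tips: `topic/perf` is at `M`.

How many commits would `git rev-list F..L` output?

1

Reachable from L: {A, B, C, D, F, G, H, J, K, L, M}.
Reachable from F: {A, B, C, D, F, G, H, J, K, M}.
In L's history but not F's: {L} — 1 commit.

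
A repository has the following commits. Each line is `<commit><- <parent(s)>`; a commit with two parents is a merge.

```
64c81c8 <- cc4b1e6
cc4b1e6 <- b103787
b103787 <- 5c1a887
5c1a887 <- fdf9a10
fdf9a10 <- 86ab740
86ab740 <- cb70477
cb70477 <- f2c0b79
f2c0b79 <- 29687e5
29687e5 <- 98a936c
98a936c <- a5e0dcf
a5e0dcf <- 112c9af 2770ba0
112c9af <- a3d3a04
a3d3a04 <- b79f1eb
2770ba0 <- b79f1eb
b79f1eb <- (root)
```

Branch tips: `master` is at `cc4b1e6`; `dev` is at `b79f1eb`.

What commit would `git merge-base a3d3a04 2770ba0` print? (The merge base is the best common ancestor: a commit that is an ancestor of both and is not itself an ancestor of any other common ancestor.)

b79f1eb

Ancestors of a3d3a04: {a3d3a04, b79f1eb}.
Ancestors of 2770ba0: {2770ba0, b79f1eb}.
Common ancestors: {b79f1eb}.
The only common ancestor is b79f1eb, so it is the merge base.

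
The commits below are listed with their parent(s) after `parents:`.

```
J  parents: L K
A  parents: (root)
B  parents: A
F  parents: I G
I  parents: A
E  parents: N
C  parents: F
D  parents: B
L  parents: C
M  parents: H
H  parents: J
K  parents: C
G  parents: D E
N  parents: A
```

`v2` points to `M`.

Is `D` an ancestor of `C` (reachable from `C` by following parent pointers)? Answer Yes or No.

Yes

Ancestors of C (commits reachable by following parents): {A, B, C, D, E, F, G, I, N}.
D is in that set, so it is an ancestor of C.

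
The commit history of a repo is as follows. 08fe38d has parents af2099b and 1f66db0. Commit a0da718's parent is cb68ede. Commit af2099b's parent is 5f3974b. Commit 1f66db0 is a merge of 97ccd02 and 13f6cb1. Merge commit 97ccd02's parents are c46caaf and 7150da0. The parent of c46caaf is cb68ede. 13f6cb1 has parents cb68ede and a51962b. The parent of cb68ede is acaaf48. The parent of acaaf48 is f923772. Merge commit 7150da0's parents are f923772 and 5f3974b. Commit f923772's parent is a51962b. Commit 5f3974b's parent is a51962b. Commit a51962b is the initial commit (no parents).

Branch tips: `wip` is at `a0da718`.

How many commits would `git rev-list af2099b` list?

Walking parent pointers from af2099b: reachable set = {5f3974b, a51962b, af2099b}.
That is 3 commits.

3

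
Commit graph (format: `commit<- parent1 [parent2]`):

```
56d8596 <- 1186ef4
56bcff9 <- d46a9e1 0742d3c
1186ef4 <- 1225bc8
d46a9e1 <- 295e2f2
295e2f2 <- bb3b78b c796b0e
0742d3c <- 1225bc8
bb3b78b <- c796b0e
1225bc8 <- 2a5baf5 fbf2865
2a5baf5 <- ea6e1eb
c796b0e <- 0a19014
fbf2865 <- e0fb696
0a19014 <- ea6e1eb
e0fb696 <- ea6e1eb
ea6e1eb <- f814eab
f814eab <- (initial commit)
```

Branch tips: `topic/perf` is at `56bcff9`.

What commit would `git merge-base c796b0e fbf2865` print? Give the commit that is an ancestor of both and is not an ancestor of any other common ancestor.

ea6e1eb

Ancestors of c796b0e: {0a19014, c796b0e, ea6e1eb, f814eab}.
Ancestors of fbf2865: {e0fb696, ea6e1eb, f814eab, fbf2865}.
Common ancestors: {ea6e1eb, f814eab}.
Among these, ea6e1eb is not an ancestor of any other common ancestor — it is the merge base.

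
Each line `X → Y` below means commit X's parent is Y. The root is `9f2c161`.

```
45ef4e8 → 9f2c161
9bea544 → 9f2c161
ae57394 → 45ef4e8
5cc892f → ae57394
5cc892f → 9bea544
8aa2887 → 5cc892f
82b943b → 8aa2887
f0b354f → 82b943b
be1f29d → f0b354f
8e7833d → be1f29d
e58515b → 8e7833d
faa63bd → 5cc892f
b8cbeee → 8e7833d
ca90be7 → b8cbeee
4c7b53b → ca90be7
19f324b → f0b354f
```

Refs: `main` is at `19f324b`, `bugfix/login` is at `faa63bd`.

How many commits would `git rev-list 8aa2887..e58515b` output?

5

Reachable from e58515b: {45ef4e8, 5cc892f, 82b943b, 8aa2887, 8e7833d, 9bea544, 9f2c161, ae57394, be1f29d, e58515b, f0b354f}.
Reachable from 8aa2887: {45ef4e8, 5cc892f, 8aa2887, 9bea544, 9f2c161, ae57394}.
In e58515b's history but not 8aa2887's: {82b943b, 8e7833d, be1f29d, e58515b, f0b354f} — 5 commits.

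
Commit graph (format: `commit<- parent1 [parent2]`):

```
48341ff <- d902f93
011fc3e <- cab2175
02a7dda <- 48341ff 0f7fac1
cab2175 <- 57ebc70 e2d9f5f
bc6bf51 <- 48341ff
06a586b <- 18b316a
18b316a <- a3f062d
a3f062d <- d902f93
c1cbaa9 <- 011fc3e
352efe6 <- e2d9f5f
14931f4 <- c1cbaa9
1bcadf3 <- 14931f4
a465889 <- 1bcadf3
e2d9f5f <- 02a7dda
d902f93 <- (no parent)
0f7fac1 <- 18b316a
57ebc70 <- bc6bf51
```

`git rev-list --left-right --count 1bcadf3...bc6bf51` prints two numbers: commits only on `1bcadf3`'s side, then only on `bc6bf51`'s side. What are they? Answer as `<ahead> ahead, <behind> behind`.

11 ahead, 0 behind

Reachable from 1bcadf3: {011fc3e, 02a7dda, 0f7fac1, 14931f4, 18b316a, 1bcadf3, 48341ff, 57ebc70, a3f062d, bc6bf51, c1cbaa9, cab2175, d902f93, e2d9f5f}.
Reachable from bc6bf51: {48341ff, bc6bf51, d902f93}.
Only in 1bcadf3's history (ahead): {011fc3e, 02a7dda, 0f7fac1, 14931f4, 18b316a, 1bcadf3, 57ebc70, a3f062d, c1cbaa9, cab2175, e2d9f5f} — 11.
Only in bc6bf51's history (behind): {} — 0.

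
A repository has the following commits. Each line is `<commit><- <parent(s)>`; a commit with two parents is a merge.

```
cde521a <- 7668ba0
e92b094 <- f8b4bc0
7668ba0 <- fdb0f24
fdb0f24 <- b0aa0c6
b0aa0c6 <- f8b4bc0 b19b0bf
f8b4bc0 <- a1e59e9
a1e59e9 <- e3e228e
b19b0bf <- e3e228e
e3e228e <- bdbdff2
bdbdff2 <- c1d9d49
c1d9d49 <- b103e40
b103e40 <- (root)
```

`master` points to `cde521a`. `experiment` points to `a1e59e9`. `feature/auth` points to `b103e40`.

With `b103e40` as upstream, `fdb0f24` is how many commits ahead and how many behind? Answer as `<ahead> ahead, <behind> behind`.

Reachable from fdb0f24: {a1e59e9, b0aa0c6, b103e40, b19b0bf, bdbdff2, c1d9d49, e3e228e, f8b4bc0, fdb0f24}.
Reachable from b103e40: {b103e40}.
Only in fdb0f24's history (ahead): {a1e59e9, b0aa0c6, b19b0bf, bdbdff2, c1d9d49, e3e228e, f8b4bc0, fdb0f24} — 8.
Only in b103e40's history (behind): {} — 0.

8 ahead, 0 behind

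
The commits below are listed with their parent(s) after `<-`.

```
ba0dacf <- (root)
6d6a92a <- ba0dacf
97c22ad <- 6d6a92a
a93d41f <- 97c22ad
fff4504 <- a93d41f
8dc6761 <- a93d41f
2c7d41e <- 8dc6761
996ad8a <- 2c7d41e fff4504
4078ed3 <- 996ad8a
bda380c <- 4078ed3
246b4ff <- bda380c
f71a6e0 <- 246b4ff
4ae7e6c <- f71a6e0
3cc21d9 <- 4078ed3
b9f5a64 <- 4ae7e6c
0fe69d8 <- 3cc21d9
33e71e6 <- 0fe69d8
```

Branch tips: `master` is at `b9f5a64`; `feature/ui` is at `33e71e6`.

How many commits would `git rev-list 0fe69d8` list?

Walking parent pointers from 0fe69d8: reachable set = {0fe69d8, 2c7d41e, 3cc21d9, 4078ed3, 6d6a92a, 8dc6761, 97c22ad, 996ad8a, a93d41f, ba0dacf, fff4504}.
That is 11 commits.

11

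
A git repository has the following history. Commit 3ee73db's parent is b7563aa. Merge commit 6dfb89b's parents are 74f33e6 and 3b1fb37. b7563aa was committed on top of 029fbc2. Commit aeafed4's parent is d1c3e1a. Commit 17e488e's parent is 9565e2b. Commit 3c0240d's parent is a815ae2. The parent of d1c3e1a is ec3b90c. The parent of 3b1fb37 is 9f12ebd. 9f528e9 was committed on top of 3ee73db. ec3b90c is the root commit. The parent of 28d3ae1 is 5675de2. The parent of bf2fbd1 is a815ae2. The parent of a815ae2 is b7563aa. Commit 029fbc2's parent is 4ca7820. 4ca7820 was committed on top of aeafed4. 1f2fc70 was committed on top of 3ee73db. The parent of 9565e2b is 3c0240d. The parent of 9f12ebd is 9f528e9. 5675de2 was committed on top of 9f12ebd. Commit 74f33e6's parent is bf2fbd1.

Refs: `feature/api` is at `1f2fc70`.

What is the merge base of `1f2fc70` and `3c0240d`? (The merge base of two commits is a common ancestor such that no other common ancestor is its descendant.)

b7563aa

Ancestors of 1f2fc70: {029fbc2, 1f2fc70, 3ee73db, 4ca7820, aeafed4, b7563aa, d1c3e1a, ec3b90c}.
Ancestors of 3c0240d: {029fbc2, 3c0240d, 4ca7820, a815ae2, aeafed4, b7563aa, d1c3e1a, ec3b90c}.
Common ancestors: {029fbc2, 4ca7820, aeafed4, b7563aa, d1c3e1a, ec3b90c}.
Among these, b7563aa is not an ancestor of any other common ancestor — it is the merge base.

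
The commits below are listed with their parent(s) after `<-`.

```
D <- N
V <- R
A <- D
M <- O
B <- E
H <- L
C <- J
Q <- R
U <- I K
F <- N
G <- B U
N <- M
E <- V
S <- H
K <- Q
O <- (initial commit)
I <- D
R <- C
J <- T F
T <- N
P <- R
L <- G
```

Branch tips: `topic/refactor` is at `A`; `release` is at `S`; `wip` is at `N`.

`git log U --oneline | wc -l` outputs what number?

Walking parent pointers from U: reachable set = {C, D, F, I, J, K, M, N, O, Q, R, T, U}.
That is 13 commits.

13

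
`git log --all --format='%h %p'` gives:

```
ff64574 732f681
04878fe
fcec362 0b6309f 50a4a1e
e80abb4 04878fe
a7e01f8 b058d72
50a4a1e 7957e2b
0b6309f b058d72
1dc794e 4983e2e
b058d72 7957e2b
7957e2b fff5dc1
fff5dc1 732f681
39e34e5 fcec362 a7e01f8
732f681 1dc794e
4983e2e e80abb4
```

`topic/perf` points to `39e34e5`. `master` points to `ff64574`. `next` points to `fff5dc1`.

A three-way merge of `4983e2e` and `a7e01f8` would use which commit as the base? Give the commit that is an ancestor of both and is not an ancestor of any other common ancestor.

4983e2e

Ancestors of 4983e2e: {04878fe, 4983e2e, e80abb4}.
Ancestors of a7e01f8: {04878fe, 1dc794e, 4983e2e, 732f681, 7957e2b, a7e01f8, b058d72, e80abb4, fff5dc1}.
Common ancestors: {04878fe, 4983e2e, e80abb4}.
Among these, 4983e2e is not an ancestor of any other common ancestor — it is the merge base.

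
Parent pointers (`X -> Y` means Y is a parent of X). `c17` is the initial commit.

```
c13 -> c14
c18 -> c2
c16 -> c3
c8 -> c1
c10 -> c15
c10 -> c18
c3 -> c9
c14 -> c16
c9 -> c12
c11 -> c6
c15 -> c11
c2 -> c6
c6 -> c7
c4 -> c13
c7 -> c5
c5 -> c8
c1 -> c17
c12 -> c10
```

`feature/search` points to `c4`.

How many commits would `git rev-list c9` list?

Walking parent pointers from c9: reachable set = {c1, c10, c11, c12, c15, c17, c18, c2, c5, c6, c7, c8, c9}.
That is 13 commits.

13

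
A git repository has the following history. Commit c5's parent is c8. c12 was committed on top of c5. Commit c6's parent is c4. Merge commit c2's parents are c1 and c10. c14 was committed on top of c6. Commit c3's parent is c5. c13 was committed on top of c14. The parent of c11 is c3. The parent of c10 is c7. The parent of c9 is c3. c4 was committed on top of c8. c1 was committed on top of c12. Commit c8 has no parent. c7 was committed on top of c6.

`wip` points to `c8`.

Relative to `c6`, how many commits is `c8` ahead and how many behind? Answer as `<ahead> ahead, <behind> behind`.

0 ahead, 2 behind

Reachable from c8: {c8}.
Reachable from c6: {c4, c6, c8}.
Only in c8's history (ahead): {} — 0.
Only in c6's history (behind): {c4, c6} — 2.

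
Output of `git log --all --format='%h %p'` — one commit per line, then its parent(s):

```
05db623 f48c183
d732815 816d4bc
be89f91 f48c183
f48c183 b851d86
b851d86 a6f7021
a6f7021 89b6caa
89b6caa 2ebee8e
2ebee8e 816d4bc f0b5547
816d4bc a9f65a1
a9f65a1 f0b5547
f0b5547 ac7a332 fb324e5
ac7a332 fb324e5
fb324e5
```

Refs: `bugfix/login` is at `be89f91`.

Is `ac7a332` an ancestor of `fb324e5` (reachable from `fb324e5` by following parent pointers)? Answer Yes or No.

Ancestors of fb324e5: {fb324e5}.
ac7a332 is not in that set, so it is not an ancestor of fb324e5.

No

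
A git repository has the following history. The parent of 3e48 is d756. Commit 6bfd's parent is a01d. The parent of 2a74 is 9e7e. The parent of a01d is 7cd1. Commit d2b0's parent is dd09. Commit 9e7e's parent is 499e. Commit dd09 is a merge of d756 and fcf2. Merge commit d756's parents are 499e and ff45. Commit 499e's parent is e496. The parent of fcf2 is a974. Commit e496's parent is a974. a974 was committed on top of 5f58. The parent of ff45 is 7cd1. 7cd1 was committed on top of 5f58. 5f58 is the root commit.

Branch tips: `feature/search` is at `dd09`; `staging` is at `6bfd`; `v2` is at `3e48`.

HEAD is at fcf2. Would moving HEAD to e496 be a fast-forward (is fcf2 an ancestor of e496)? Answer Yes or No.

No

A fast-forward from fcf2 to e496 is possible iff fcf2 is an ancestor of e496.
Ancestors of e496: {5f58, a974, e496}.
fcf2 is not among them, so fast-forward is not possible.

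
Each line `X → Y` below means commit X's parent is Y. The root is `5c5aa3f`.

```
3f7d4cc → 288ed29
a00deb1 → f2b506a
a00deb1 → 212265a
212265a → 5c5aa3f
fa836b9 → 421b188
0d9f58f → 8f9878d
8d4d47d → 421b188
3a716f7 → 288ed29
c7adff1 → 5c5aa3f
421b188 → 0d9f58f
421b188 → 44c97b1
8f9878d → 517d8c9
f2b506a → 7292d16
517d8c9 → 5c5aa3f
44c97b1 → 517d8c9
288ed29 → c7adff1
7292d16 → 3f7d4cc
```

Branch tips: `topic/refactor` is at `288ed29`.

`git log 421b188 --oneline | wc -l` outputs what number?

6

Walking parent pointers from 421b188: reachable set = {0d9f58f, 421b188, 44c97b1, 517d8c9, 5c5aa3f, 8f9878d}.
That is 6 commits.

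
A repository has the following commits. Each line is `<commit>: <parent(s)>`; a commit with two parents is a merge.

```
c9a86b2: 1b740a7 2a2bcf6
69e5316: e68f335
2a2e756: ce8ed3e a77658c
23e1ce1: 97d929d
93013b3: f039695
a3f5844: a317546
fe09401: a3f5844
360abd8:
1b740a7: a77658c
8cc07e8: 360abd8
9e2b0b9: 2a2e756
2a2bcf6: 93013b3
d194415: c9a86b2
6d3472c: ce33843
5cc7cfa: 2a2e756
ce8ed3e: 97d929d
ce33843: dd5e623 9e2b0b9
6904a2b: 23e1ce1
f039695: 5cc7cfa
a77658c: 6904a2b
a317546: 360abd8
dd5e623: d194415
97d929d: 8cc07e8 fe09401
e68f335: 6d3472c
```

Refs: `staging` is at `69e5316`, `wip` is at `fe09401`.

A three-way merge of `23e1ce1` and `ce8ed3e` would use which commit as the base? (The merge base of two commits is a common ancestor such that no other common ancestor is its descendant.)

Ancestors of 23e1ce1: {23e1ce1, 360abd8, 8cc07e8, 97d929d, a317546, a3f5844, fe09401}.
Ancestors of ce8ed3e: {360abd8, 8cc07e8, 97d929d, a317546, a3f5844, ce8ed3e, fe09401}.
Common ancestors: {360abd8, 8cc07e8, 97d929d, a317546, a3f5844, fe09401}.
Among these, 97d929d is not an ancestor of any other common ancestor — it is the merge base.

97d929d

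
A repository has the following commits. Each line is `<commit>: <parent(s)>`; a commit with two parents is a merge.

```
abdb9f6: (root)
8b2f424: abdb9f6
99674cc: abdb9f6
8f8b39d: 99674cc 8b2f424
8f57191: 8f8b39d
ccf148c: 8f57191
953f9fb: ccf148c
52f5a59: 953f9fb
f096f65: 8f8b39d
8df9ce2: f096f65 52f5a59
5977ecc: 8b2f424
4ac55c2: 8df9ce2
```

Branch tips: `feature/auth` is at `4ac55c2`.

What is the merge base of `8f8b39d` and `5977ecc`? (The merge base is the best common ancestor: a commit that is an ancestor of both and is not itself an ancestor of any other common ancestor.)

Ancestors of 8f8b39d: {8b2f424, 8f8b39d, 99674cc, abdb9f6}.
Ancestors of 5977ecc: {5977ecc, 8b2f424, abdb9f6}.
Common ancestors: {8b2f424, abdb9f6}.
Among these, 8b2f424 is not an ancestor of any other common ancestor — it is the merge base.

8b2f424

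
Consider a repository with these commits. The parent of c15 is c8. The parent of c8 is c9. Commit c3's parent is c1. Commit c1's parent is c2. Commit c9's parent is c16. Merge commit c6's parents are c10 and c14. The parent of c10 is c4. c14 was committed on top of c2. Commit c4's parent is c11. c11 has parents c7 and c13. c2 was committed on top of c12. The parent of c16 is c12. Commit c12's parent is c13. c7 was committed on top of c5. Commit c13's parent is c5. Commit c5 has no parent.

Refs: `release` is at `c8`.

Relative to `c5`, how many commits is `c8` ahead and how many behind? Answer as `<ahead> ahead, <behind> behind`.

5 ahead, 0 behind

Reachable from c8: {c12, c13, c16, c5, c8, c9}.
Reachable from c5: {c5}.
Only in c8's history (ahead): {c12, c13, c16, c8, c9} — 5.
Only in c5's history (behind): {} — 0.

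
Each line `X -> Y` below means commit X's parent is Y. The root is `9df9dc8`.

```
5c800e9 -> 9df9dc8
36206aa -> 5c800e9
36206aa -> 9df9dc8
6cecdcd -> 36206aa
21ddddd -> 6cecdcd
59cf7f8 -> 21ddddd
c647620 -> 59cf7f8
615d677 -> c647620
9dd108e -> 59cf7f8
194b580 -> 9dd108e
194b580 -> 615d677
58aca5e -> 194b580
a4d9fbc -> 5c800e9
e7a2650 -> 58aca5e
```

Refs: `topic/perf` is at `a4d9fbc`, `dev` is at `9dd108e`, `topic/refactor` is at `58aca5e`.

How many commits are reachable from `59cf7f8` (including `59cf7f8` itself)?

Walking parent pointers from 59cf7f8: reachable set = {21ddddd, 36206aa, 59cf7f8, 5c800e9, 6cecdcd, 9df9dc8}.
That is 6 commits.

6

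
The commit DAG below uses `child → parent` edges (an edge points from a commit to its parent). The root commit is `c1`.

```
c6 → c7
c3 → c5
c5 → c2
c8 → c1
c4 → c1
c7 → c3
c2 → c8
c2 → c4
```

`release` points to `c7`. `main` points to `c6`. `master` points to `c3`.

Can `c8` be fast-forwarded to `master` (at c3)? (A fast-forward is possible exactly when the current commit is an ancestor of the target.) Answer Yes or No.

A fast-forward from c8 to c3 is possible iff c8 is an ancestor of c3.
Ancestors of c3: {c1, c2, c3, c4, c5, c8}.
c8 is among them, so fast-forward is possible.

Yes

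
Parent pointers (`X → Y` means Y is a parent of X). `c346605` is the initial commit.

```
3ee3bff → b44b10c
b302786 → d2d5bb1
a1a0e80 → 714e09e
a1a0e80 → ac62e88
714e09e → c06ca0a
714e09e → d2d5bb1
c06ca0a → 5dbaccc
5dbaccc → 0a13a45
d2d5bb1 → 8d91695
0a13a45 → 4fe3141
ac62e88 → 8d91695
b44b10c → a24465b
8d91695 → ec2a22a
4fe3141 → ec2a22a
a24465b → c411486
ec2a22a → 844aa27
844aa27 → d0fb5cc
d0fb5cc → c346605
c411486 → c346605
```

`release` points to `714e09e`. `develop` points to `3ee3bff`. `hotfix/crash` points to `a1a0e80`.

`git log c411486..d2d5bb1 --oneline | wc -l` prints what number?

5

Reachable from d2d5bb1: {844aa27, 8d91695, c346605, d0fb5cc, d2d5bb1, ec2a22a}.
Reachable from c411486: {c346605, c411486}.
In d2d5bb1's history but not c411486's: {844aa27, 8d91695, d0fb5cc, d2d5bb1, ec2a22a} — 5 commits.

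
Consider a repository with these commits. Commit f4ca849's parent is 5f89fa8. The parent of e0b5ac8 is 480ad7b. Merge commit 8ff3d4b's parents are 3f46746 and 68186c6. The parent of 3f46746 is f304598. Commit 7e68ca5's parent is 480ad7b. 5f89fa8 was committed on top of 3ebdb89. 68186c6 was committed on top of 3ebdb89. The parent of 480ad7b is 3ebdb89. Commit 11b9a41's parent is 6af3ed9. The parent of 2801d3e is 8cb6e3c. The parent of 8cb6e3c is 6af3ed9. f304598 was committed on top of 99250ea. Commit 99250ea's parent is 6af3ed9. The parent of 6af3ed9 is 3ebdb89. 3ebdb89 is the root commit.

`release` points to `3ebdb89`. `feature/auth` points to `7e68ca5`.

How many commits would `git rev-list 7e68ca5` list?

3

Walking parent pointers from 7e68ca5: reachable set = {3ebdb89, 480ad7b, 7e68ca5}.
That is 3 commits.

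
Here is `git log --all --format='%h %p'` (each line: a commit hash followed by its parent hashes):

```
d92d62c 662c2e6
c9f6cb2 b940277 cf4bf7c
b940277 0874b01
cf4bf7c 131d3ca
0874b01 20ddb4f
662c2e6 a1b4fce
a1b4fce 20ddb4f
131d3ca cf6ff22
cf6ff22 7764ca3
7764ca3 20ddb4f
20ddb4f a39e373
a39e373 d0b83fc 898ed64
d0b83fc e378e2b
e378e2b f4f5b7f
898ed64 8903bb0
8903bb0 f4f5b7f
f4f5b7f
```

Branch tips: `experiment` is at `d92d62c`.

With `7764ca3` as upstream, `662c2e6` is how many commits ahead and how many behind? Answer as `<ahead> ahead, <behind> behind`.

2 ahead, 1 behind

Reachable from 662c2e6: {20ddb4f, 662c2e6, 8903bb0, 898ed64, a1b4fce, a39e373, d0b83fc, e378e2b, f4f5b7f}.
Reachable from 7764ca3: {20ddb4f, 7764ca3, 8903bb0, 898ed64, a39e373, d0b83fc, e378e2b, f4f5b7f}.
Only in 662c2e6's history (ahead): {662c2e6, a1b4fce} — 2.
Only in 7764ca3's history (behind): {7764ca3} — 1.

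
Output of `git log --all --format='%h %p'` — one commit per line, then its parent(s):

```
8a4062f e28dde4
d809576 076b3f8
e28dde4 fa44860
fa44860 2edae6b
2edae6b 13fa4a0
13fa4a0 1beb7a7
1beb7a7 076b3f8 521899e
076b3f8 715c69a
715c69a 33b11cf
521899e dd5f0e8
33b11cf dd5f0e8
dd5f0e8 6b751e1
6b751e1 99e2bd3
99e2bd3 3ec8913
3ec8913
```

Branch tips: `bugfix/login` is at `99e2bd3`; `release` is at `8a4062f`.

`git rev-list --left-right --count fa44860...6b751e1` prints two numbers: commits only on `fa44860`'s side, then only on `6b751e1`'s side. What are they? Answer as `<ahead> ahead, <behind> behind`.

9 ahead, 0 behind

Reachable from fa44860: {076b3f8, 13fa4a0, 1beb7a7, 2edae6b, 33b11cf, 3ec8913, 521899e, 6b751e1, 715c69a, 99e2bd3, dd5f0e8, fa44860}.
Reachable from 6b751e1: {3ec8913, 6b751e1, 99e2bd3}.
Only in fa44860's history (ahead): {076b3f8, 13fa4a0, 1beb7a7, 2edae6b, 33b11cf, 521899e, 715c69a, dd5f0e8, fa44860} — 9.
Only in 6b751e1's history (behind): {} — 0.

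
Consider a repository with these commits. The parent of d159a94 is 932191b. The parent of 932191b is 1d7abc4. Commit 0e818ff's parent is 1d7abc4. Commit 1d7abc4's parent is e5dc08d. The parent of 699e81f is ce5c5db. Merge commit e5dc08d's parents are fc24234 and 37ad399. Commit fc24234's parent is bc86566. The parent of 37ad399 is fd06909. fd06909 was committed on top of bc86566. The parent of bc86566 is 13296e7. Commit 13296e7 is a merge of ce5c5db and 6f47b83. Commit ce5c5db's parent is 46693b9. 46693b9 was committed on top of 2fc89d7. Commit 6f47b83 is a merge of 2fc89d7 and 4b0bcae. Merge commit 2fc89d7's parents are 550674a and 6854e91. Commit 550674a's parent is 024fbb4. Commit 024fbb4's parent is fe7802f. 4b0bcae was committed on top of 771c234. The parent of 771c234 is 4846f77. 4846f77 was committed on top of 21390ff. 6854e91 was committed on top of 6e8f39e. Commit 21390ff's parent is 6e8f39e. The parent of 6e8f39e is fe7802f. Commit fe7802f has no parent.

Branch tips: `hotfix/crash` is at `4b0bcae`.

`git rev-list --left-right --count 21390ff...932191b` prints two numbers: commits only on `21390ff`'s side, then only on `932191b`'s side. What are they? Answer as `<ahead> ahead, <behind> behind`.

0 ahead, 18 behind

Reachable from 21390ff: {21390ff, 6e8f39e, fe7802f}.
Reachable from 932191b: {024fbb4, 13296e7, 1d7abc4, 21390ff, 2fc89d7, 37ad399, 46693b9, 4846f77, 4b0bcae, 550674a, 6854e91, 6e8f39e, 6f47b83, 771c234, 932191b, bc86566, ce5c5db, e5dc08d, fc24234, fd06909, fe7802f}.
Only in 21390ff's history (ahead): {} — 0.
Only in 932191b's history (behind): {024fbb4, 13296e7, 1d7abc4, 2fc89d7, 37ad399, 46693b9, 4846f77, 4b0bcae, 550674a, 6854e91, 6f47b83, 771c234, 932191b, bc86566, ce5c5db, e5dc08d, fc24234, fd06909} — 18.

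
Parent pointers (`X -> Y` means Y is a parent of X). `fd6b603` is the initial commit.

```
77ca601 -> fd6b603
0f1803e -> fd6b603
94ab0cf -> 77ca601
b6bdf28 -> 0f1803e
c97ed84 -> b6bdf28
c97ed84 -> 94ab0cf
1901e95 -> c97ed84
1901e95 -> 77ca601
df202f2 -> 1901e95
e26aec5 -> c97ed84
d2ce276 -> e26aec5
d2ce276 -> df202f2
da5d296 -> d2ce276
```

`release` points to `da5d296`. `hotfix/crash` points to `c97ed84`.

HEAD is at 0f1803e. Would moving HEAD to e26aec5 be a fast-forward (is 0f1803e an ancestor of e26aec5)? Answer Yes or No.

Yes

A fast-forward from 0f1803e to e26aec5 is possible iff 0f1803e is an ancestor of e26aec5.
Ancestors of e26aec5: {0f1803e, 77ca601, 94ab0cf, b6bdf28, c97ed84, e26aec5, fd6b603}.
0f1803e is among them, so fast-forward is possible.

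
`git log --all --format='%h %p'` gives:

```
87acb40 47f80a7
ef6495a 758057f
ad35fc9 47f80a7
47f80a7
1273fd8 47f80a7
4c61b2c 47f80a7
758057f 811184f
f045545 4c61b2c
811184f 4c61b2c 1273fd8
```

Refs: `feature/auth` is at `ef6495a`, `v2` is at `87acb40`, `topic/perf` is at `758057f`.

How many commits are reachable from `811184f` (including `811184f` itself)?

4

Walking parent pointers from 811184f: reachable set = {1273fd8, 47f80a7, 4c61b2c, 811184f}.
That is 4 commits.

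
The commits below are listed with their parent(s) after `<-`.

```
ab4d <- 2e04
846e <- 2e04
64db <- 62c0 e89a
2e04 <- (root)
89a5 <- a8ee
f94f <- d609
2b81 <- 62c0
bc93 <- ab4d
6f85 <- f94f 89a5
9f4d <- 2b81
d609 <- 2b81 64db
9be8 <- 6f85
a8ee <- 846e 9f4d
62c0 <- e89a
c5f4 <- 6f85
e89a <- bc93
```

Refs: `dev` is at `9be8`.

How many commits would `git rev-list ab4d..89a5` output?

Reachable from 89a5: {2b81, 2e04, 62c0, 846e, 89a5, 9f4d, a8ee, ab4d, bc93, e89a}.
Reachable from ab4d: {2e04, ab4d}.
In 89a5's history but not ab4d's: {2b81, 62c0, 846e, 89a5, 9f4d, a8ee, bc93, e89a} — 8 commits.

8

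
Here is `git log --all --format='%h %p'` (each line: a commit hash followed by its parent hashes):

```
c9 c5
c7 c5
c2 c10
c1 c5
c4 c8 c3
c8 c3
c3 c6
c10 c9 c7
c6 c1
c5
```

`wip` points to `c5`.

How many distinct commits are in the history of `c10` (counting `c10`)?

4

Walking parent pointers from c10: reachable set = {c10, c5, c7, c9}.
That is 4 commits.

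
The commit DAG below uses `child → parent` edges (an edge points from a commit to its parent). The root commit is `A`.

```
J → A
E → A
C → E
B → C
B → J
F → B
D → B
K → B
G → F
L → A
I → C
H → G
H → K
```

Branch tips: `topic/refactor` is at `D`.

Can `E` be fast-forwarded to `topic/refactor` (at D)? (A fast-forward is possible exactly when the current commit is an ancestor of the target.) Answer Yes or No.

Yes

A fast-forward from E to D is possible iff E is an ancestor of D.
Ancestors of D: {A, B, C, D, E, J}.
E is among them, so fast-forward is possible.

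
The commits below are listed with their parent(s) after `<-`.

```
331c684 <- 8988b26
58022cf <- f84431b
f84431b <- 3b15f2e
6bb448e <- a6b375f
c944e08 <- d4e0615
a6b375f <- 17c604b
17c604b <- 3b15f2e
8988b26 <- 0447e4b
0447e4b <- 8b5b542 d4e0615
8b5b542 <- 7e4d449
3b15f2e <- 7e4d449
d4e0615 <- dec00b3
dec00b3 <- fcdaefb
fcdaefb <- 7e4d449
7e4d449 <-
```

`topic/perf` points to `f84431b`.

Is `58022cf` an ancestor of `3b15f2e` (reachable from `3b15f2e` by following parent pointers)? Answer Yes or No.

Ancestors of 3b15f2e: {3b15f2e, 7e4d449}.
58022cf is not in that set, so it is not an ancestor of 3b15f2e.

No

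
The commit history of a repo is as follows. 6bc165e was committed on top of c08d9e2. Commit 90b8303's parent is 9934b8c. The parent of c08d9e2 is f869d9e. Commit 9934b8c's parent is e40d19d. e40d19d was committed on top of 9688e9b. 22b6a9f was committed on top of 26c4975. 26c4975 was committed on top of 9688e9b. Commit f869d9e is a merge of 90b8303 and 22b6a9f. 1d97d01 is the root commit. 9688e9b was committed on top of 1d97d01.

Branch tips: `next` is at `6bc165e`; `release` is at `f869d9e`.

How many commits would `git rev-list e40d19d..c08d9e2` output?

Reachable from c08d9e2: {1d97d01, 22b6a9f, 26c4975, 90b8303, 9688e9b, 9934b8c, c08d9e2, e40d19d, f869d9e}.
Reachable from e40d19d: {1d97d01, 9688e9b, e40d19d}.
In c08d9e2's history but not e40d19d's: {22b6a9f, 26c4975, 90b8303, 9934b8c, c08d9e2, f869d9e} — 6 commits.

6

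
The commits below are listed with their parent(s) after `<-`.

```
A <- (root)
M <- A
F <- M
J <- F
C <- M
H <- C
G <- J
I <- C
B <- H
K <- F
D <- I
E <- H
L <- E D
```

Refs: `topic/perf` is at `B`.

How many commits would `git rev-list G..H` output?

2

Reachable from H: {A, C, H, M}.
Reachable from G: {A, F, G, J, M}.
In H's history but not G's: {C, H} — 2 commits.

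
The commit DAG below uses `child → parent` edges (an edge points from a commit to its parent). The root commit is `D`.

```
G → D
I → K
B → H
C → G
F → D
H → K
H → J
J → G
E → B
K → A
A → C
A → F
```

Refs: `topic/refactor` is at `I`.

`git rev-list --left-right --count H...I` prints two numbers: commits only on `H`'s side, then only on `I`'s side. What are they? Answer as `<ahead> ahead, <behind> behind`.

Reachable from H: {A, C, D, F, G, H, J, K}.
Reachable from I: {A, C, D, F, G, I, K}.
Only in H's history (ahead): {H, J} — 2.
Only in I's history (behind): {I} — 1.

2 ahead, 1 behind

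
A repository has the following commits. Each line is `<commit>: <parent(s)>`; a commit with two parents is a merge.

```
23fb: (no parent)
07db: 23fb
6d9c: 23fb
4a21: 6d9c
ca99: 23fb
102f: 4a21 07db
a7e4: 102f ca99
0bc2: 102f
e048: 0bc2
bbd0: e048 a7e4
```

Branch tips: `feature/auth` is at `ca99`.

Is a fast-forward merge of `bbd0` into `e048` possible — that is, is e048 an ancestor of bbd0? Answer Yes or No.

A fast-forward from e048 to bbd0 is possible iff e048 is an ancestor of bbd0.
Ancestors of bbd0: {07db, 0bc2, 102f, 23fb, 4a21, 6d9c, a7e4, bbd0, ca99, e048}.
e048 is among them, so fast-forward is possible.

Yes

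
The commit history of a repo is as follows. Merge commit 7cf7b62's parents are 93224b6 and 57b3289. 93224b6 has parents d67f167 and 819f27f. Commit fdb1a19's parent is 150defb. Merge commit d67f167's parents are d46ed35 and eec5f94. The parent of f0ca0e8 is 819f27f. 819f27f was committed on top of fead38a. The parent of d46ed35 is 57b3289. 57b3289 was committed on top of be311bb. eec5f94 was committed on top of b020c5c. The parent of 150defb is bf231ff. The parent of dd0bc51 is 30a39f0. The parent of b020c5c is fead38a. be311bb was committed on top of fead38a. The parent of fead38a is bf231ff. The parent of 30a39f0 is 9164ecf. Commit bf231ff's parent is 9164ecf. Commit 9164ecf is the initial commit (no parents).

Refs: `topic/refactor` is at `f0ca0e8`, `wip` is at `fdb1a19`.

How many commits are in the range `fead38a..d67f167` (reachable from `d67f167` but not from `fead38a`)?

6

Reachable from d67f167: {57b3289, 9164ecf, b020c5c, be311bb, bf231ff, d46ed35, d67f167, eec5f94, fead38a}.
Reachable from fead38a: {9164ecf, bf231ff, fead38a}.
In d67f167's history but not fead38a's: {57b3289, b020c5c, be311bb, d46ed35, d67f167, eec5f94} — 6 commits.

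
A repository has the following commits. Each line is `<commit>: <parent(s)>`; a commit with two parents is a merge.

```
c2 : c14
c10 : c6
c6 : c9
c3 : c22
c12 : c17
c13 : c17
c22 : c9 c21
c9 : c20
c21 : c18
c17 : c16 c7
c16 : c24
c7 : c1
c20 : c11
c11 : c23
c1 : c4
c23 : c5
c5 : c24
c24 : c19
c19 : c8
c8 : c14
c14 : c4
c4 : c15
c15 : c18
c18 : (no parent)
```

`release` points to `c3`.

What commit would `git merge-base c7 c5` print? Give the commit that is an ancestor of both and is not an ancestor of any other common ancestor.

Ancestors of c7: {c1, c15, c18, c4, c7}.
Ancestors of c5: {c14, c15, c18, c19, c24, c4, c5, c8}.
Common ancestors: {c15, c18, c4}.
Among these, c4 is not an ancestor of any other common ancestor — it is the merge base.

c4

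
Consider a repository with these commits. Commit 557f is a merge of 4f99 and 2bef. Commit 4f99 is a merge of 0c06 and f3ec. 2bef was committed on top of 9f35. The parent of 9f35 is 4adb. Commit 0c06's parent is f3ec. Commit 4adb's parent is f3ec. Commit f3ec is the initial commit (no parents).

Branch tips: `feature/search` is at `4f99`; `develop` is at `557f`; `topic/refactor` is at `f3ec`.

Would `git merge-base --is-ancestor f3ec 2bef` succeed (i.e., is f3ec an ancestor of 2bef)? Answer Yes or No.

Ancestors of 2bef (commits reachable by following parents): {2bef, 4adb, 9f35, f3ec}.
f3ec is in that set, so it is an ancestor of 2bef.

Yes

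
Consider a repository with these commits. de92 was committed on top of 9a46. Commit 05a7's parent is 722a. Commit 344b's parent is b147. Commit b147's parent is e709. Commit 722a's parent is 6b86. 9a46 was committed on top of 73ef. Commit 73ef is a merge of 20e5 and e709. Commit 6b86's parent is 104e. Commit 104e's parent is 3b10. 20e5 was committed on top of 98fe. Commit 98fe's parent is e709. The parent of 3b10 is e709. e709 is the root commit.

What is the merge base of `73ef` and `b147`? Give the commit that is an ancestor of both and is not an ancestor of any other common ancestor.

Ancestors of 73ef: {20e5, 73ef, 98fe, e709}.
Ancestors of b147: {b147, e709}.
Common ancestors: {e709}.
The only common ancestor is e709, so it is the merge base.

e709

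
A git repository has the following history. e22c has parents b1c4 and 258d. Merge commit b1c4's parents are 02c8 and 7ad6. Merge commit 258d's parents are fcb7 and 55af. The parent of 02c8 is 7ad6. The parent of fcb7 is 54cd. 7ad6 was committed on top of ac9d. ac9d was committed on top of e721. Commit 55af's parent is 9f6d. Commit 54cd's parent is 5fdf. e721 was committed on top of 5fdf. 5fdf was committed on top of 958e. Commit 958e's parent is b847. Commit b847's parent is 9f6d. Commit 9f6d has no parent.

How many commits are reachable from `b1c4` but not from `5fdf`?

5

Reachable from b1c4: {02c8, 5fdf, 7ad6, 958e, 9f6d, ac9d, b1c4, b847, e721}.
Reachable from 5fdf: {5fdf, 958e, 9f6d, b847}.
In b1c4's history but not 5fdf's: {02c8, 7ad6, ac9d, b1c4, e721} — 5 commits.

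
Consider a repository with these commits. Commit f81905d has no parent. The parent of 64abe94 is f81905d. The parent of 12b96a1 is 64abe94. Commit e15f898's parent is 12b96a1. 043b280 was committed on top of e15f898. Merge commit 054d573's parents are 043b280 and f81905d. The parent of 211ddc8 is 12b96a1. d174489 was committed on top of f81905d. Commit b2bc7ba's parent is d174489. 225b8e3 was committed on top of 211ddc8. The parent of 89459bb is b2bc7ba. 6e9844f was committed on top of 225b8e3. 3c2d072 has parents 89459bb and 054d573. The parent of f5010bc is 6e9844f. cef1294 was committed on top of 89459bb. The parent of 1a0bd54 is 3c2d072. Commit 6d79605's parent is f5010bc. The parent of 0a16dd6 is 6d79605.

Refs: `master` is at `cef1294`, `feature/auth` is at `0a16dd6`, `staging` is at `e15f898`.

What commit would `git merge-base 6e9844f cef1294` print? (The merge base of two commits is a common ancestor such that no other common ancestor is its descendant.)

f81905d

Ancestors of 6e9844f: {12b96a1, 211ddc8, 225b8e3, 64abe94, 6e9844f, f81905d}.
Ancestors of cef1294: {89459bb, b2bc7ba, cef1294, d174489, f81905d}.
Common ancestors: {f81905d}.
The only common ancestor is f81905d, so it is the merge base.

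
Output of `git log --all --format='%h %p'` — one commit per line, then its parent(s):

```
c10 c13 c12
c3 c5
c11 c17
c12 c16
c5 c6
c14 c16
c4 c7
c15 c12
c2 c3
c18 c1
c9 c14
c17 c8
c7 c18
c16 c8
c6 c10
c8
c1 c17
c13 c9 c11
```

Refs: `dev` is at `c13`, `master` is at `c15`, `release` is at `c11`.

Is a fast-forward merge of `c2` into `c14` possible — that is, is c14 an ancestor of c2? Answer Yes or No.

A fast-forward from c14 to c2 is possible iff c14 is an ancestor of c2.
Ancestors of c2: {c10, c11, c12, c13, c14, c16, c17, c2, c3, c5, c6, c8, c9}.
c14 is among them, so fast-forward is possible.

Yes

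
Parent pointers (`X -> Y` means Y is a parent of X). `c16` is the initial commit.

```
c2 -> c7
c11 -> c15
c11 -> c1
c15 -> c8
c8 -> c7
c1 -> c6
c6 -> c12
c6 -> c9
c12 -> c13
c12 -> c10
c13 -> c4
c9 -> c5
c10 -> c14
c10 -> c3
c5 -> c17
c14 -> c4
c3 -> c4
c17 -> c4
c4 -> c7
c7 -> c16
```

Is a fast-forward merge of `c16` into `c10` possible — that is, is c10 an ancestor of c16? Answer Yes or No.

A fast-forward from c10 to c16 is possible iff c10 is an ancestor of c16.
Ancestors of c16: {c16}.
c10 is not among them, so fast-forward is not possible.

No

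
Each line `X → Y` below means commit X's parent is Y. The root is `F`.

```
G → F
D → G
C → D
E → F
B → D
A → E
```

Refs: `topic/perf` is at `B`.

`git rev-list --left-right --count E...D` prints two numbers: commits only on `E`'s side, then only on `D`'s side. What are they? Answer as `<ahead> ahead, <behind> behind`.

1 ahead, 2 behind

Reachable from E: {E, F}.
Reachable from D: {D, F, G}.
Only in E's history (ahead): {E} — 1.
Only in D's history (behind): {D, G} — 2.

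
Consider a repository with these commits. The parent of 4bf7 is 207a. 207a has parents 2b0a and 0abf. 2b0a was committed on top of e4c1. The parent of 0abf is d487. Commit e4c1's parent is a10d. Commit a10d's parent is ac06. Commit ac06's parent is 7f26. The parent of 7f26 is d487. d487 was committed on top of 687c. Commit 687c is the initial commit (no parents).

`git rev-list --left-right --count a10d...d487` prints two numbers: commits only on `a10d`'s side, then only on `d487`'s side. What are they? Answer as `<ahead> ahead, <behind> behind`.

Reachable from a10d: {687c, 7f26, a10d, ac06, d487}.
Reachable from d487: {687c, d487}.
Only in a10d's history (ahead): {7f26, a10d, ac06} — 3.
Only in d487's history (behind): {} — 0.

3 ahead, 0 behind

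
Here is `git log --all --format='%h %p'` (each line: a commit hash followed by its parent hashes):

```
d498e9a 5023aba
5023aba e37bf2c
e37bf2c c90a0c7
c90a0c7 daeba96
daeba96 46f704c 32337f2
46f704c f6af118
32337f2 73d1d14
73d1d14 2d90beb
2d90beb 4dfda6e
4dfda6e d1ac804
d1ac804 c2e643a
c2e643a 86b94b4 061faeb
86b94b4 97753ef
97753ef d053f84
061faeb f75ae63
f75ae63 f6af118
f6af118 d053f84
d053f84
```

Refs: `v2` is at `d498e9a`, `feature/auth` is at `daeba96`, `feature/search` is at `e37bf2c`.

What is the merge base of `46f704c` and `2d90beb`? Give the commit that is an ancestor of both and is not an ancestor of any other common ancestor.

Ancestors of 46f704c: {46f704c, d053f84, f6af118}.
Ancestors of 2d90beb: {061faeb, 2d90beb, 4dfda6e, 86b94b4, 97753ef, c2e643a, d053f84, d1ac804, f6af118, f75ae63}.
Common ancestors: {d053f84, f6af118}.
Among these, f6af118 is not an ancestor of any other common ancestor — it is the merge base.

f6af118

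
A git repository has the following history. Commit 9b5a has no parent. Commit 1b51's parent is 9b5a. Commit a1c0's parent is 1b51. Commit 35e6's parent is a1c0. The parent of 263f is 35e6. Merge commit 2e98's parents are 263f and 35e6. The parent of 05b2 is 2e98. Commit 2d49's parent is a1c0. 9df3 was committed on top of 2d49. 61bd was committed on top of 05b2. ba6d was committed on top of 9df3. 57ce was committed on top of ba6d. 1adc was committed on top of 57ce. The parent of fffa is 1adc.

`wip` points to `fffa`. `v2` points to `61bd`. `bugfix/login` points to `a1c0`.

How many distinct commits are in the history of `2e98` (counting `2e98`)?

Walking parent pointers from 2e98: reachable set = {1b51, 263f, 2e98, 35e6, 9b5a, a1c0}.
That is 6 commits.

6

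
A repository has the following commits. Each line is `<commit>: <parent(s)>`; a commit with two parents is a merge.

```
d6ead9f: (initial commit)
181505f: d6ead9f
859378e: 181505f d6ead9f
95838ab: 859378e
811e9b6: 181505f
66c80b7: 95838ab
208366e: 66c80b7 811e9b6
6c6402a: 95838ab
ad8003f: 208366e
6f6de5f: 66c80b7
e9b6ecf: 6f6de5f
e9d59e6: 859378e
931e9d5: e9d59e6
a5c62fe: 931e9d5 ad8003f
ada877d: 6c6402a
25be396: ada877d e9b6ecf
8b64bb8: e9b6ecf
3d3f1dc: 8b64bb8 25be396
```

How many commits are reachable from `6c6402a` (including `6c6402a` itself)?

Walking parent pointers from 6c6402a: reachable set = {181505f, 6c6402a, 859378e, 95838ab, d6ead9f}.
That is 5 commits.

5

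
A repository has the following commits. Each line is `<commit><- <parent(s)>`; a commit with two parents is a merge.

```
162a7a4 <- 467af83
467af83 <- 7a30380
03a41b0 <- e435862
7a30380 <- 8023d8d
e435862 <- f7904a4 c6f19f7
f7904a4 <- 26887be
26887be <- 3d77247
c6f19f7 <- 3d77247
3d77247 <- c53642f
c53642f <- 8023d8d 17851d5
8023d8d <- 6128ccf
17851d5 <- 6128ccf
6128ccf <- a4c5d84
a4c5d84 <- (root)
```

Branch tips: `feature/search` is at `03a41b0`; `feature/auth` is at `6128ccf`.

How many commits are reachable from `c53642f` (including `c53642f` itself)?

Walking parent pointers from c53642f: reachable set = {17851d5, 6128ccf, 8023d8d, a4c5d84, c53642f}.
That is 5 commits.

5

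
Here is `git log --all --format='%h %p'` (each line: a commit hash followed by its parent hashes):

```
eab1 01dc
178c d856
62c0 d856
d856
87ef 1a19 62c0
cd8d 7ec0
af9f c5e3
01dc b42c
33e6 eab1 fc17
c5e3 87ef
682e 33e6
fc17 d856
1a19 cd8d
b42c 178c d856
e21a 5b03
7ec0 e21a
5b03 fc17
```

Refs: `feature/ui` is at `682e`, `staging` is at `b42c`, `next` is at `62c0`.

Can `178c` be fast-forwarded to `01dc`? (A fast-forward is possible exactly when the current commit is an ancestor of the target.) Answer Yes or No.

Yes

A fast-forward from 178c to 01dc is possible iff 178c is an ancestor of 01dc.
Ancestors of 01dc: {01dc, 178c, b42c, d856}.
178c is among them, so fast-forward is possible.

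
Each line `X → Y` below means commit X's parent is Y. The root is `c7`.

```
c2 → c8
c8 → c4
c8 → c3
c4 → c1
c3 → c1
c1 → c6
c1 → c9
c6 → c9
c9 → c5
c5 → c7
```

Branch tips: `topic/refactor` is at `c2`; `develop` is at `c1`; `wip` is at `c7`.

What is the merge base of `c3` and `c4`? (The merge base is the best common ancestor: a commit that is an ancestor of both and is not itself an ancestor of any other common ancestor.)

c1

Ancestors of c3: {c1, c3, c5, c6, c7, c9}.
Ancestors of c4: {c1, c4, c5, c6, c7, c9}.
Common ancestors: {c1, c5, c6, c7, c9}.
Among these, c1 is not an ancestor of any other common ancestor — it is the merge base.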